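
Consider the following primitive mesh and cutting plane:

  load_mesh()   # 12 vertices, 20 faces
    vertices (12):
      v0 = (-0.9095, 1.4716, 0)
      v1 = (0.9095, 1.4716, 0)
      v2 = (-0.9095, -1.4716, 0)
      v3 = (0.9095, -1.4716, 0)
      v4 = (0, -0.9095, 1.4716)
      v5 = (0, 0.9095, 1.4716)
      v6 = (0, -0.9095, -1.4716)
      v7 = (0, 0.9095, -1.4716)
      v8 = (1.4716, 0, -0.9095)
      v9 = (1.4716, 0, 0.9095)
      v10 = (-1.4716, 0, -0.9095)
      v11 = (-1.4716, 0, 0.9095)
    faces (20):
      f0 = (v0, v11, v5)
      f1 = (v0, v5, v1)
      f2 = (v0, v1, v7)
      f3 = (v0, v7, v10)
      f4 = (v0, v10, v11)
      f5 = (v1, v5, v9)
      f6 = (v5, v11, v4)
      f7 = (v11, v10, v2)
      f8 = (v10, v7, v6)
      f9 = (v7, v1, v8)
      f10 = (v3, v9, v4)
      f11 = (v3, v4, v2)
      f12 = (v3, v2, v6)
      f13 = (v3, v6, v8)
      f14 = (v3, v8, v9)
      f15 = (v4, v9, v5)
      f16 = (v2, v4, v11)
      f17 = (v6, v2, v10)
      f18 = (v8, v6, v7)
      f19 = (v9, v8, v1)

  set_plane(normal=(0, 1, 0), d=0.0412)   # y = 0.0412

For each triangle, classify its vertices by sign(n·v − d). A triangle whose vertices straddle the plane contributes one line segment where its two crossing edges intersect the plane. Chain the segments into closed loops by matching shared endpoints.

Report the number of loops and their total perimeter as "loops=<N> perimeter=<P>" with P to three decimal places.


loops=1 perimeter=9.840

Straddling triangles (10 of 20):
  (v0,v11,v5) [+-+] → (-1.45586, 0.0412, 0.884037)–(-1.40494, 0.0412, 0.934963)  len=0.0720
  (v0,v7,v10) [++-] → (-1.40494, 0.0412, -0.934963)–(-1.45586, 0.0412, -0.884037)  len=0.0720
  (v0,v10,v11) [+--] → (-1.45586, 0.0412, -0.884037)–(-1.45586, 0.0412, 0.884037)  len=1.7681
  (v1,v5,v9) [++-] → (1.40494, 0.0412, 0.934963)–(1.45586, 0.0412, 0.884037)  len=0.0720
  (v5,v11,v4) [+--] → (-1.40494, 0.0412, 0.934963)–(0, 0.0412, 1.4716)  len=1.5039
  (v10,v7,v6) [-+-] → (-1.40494, 0.0412, -0.934963)–(0, 0.0412, -1.4716)  len=1.5039
  (v7,v1,v8) [++-] → (1.45586, 0.0412, -0.884037)–(1.40494, 0.0412, -0.934963)  len=0.0720
  (v4,v9,v5) [--+] → (1.40494, 0.0412, 0.934963)–(0, 0.0412, 1.4716)  len=1.5039
  (v8,v6,v7) [--+] → (0, 0.0412, -1.4716)–(1.40494, 0.0412, -0.934963)  len=1.5039
  (v9,v8,v1) [--+] → (1.45586, 0.0412, -0.884037)–(1.45586, 0.0412, 0.884037)  len=1.7681

Chained into 1 loop(s):
  loop 1: 10 segments, perimeter = 9.8400
Total perimeter = 9.840


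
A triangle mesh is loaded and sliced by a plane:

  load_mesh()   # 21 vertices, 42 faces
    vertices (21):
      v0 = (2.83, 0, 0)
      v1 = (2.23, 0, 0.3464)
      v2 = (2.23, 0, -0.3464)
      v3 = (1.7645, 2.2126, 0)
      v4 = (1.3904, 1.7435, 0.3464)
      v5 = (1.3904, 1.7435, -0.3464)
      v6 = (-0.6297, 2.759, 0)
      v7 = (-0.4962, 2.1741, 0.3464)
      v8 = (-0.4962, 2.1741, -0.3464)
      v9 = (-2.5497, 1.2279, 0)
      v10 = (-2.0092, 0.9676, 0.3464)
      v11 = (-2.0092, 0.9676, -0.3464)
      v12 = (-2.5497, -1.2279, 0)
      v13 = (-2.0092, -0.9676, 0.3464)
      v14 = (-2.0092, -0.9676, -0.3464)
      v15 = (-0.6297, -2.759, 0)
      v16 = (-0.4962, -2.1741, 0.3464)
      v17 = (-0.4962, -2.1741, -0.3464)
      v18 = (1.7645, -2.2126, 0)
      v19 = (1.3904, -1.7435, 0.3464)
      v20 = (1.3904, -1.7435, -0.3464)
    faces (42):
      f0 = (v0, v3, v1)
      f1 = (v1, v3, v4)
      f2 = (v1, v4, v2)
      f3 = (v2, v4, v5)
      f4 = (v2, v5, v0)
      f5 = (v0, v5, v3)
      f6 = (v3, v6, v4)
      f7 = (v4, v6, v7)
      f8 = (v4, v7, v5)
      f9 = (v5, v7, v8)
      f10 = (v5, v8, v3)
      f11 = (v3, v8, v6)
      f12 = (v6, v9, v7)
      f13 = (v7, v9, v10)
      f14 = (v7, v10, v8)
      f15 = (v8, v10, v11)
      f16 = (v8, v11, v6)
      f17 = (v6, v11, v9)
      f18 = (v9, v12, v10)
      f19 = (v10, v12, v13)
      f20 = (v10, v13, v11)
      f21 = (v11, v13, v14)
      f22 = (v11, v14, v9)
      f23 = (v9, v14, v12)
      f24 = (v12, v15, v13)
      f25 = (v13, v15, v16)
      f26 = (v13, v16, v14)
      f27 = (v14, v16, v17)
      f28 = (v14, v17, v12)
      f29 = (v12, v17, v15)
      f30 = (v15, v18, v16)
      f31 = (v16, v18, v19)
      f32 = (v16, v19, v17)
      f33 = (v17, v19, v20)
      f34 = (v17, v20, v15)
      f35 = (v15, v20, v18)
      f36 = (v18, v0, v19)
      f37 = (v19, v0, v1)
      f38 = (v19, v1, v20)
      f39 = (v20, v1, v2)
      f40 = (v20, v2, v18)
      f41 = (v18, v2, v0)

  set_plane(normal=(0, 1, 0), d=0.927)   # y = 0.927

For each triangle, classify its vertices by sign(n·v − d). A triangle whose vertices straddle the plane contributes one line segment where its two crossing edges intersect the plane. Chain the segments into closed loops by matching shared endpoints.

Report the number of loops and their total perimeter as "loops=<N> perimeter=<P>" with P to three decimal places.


loops=2 perimeter=4.055

Straddling triangles (12 of 42):
  (v0,v3,v1) [-+-] → (2.38359, 0.927, 0)–(2.03497, 0.927, 0.201271)  len=0.4026
  (v1,v3,v4) [-++] → (2.03497, 0.927, 0.201271)–(1.78359, 0.927, 0.3464)  len=0.2903
  (v1,v4,v2) [-+-] → (1.78359, 0.927, 0.3464)–(1.78359, 0.927, 0.0219542)  len=0.3244
  (v2,v4,v5) [-++] → (1.78359, 0.927, 0.0219542)–(1.78359, 0.927, -0.3464)  len=0.3684
  (v2,v5,v0) [-+-] → (1.78359, 0.927, -0.3464)–(2.06458, 0.927, -0.184177)  len=0.3245
  (v0,v5,v3) [-++] → (2.06458, 0.927, -0.184177)–(2.38359, 0.927, 0)  len=0.3684
  (v9,v12,v10) [+-+] → (-2.5497, 0.927, 0)–(-2.0192, 0.927, 0.339994)  len=0.6301
  (v10,v12,v13) [+--] → (-2.0192, 0.927, 0.339994)–(-2.0092, 0.927, 0.3464)  len=0.0119
  (v10,v13,v11) [+-+] → (-2.0092, 0.927, 0.3464)–(-2.0092, 0.927, -0.331865)  len=0.6783
  (v11,v13,v14) [+--] → (-2.0092, 0.927, -0.331865)–(-2.0092, 0.927, -0.3464)  len=0.0145
  (v11,v14,v9) [+-+] → (-2.0092, 0.927, -0.3464)–(-2.47562, 0.927, -0.0474752)  len=0.5540
  (v9,v14,v12) [+--] → (-2.47562, 0.927, -0.0474752)–(-2.5497, 0.927, 0)  len=0.0880

Chained into 2 loop(s):
  loop 1: 6 segments, perimeter = 2.0784
  loop 2: 6 segments, perimeter = 1.9768
Total perimeter = 4.055


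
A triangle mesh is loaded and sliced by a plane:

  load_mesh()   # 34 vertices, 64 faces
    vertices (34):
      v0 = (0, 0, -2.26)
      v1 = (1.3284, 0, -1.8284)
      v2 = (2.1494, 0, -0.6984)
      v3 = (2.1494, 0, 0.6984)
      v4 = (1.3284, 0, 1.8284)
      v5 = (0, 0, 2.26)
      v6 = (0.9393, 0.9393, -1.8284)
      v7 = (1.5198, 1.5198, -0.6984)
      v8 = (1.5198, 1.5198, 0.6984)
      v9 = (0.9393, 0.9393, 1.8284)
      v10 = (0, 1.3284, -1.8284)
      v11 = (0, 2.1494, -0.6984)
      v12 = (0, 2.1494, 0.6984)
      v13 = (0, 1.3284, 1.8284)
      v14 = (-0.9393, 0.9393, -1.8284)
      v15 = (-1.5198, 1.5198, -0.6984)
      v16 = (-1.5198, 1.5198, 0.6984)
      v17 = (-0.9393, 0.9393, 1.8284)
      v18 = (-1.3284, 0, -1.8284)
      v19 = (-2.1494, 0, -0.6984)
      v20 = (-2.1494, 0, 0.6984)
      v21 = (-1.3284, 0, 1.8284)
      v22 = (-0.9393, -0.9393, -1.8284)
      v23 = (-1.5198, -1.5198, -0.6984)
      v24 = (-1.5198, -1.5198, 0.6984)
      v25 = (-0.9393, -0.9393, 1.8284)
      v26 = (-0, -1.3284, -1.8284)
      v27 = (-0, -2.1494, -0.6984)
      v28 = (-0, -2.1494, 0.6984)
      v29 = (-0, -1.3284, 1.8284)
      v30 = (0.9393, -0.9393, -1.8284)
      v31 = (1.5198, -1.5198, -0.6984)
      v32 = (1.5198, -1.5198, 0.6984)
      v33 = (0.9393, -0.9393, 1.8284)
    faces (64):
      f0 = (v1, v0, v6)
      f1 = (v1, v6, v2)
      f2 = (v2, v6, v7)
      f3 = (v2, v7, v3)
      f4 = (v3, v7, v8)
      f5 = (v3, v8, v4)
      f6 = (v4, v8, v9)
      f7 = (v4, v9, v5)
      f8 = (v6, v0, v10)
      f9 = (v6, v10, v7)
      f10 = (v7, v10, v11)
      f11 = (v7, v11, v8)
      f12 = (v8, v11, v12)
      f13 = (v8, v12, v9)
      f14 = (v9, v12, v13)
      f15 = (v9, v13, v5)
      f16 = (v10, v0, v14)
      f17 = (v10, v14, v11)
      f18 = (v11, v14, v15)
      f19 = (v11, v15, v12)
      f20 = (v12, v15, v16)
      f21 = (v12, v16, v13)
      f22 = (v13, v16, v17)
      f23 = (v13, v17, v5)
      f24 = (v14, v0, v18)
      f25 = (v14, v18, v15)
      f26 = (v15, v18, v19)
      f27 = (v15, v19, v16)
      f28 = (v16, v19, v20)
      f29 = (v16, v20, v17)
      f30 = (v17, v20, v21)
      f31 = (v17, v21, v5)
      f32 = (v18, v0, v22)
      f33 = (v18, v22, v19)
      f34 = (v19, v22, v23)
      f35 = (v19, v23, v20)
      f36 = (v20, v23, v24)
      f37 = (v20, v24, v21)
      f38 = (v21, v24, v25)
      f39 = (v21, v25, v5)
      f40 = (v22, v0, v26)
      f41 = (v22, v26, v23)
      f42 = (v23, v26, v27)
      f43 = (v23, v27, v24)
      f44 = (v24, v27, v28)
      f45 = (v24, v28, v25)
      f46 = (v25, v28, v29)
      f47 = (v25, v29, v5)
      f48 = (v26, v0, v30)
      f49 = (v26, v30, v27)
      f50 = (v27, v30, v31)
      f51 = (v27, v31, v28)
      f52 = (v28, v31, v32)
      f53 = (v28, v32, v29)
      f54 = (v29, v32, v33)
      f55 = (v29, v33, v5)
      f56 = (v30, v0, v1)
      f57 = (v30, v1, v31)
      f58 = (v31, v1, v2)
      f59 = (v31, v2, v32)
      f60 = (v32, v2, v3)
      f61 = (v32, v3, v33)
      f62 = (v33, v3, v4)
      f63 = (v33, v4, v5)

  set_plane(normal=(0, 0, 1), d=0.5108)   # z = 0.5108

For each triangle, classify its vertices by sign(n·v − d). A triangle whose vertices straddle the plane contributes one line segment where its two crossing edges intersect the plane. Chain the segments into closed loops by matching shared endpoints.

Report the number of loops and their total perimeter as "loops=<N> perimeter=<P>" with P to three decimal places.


loops=1 perimeter=13.160

Straddling triangles (16 of 64):
  (v2,v7,v3) [--+] → (2.06484, 0.20412, 0.5108)–(2.1494, 0, 0.5108)  len=0.2209
  (v3,v7,v8) [+-+] → (2.06484, 0.20412, 0.5108)–(1.5198, 1.5198, 0.5108)  len=1.4241
  (v7,v11,v8) [--+] → (1.31568, 1.60436, 0.5108)–(1.5198, 1.5198, 0.5108)  len=0.2209
  (v8,v11,v12) [+-+] → (1.31568, 1.60436, 0.5108)–(0, 2.1494, 0.5108)  len=1.4241
  (v11,v15,v12) [--+] → (-0.20412, 2.06484, 0.5108)–(0, 2.1494, 0.5108)  len=0.2209
  (v12,v15,v16) [+-+] → (-0.20412, 2.06484, 0.5108)–(-1.5198, 1.5198, 0.5108)  len=1.4241
  (v15,v19,v16) [--+] → (-1.60436, 1.31568, 0.5108)–(-1.5198, 1.5198, 0.5108)  len=0.2209
  (v16,v19,v20) [+-+] → (-1.60436, 1.31568, 0.5108)–(-2.1494, 0, 0.5108)  len=1.4241
  (v19,v23,v20) [--+] → (-2.06484, -0.20412, 0.5108)–(-2.1494, 0, 0.5108)  len=0.2209
  (v20,v23,v24) [+-+] → (-2.06484, -0.20412, 0.5108)–(-1.5198, -1.5198, 0.5108)  len=1.4241
  (v23,v27,v24) [--+] → (-1.31568, -1.60436, 0.5108)–(-1.5198, -1.5198, 0.5108)  len=0.2209
  (v24,v27,v28) [+-+] → (-1.31568, -1.60436, 0.5108)–(0, -2.1494, 0.5108)  len=1.4241
  (v27,v31,v28) [--+] → (0.20412, -2.06484, 0.5108)–(0, -2.1494, 0.5108)  len=0.2209
  (v28,v31,v32) [+-+] → (0.20412, -2.06484, 0.5108)–(1.5198, -1.5198, 0.5108)  len=1.4241
  (v31,v2,v32) [--+] → (1.60436, -1.31568, 0.5108)–(1.5198, -1.5198, 0.5108)  len=0.2209
  (v32,v2,v3) [+-+] → (1.60436, -1.31568, 0.5108)–(2.1494, 0, 0.5108)  len=1.4241

Chained into 1 loop(s):
  loop 1: 16 segments, perimeter = 13.1604
Total perimeter = 13.160


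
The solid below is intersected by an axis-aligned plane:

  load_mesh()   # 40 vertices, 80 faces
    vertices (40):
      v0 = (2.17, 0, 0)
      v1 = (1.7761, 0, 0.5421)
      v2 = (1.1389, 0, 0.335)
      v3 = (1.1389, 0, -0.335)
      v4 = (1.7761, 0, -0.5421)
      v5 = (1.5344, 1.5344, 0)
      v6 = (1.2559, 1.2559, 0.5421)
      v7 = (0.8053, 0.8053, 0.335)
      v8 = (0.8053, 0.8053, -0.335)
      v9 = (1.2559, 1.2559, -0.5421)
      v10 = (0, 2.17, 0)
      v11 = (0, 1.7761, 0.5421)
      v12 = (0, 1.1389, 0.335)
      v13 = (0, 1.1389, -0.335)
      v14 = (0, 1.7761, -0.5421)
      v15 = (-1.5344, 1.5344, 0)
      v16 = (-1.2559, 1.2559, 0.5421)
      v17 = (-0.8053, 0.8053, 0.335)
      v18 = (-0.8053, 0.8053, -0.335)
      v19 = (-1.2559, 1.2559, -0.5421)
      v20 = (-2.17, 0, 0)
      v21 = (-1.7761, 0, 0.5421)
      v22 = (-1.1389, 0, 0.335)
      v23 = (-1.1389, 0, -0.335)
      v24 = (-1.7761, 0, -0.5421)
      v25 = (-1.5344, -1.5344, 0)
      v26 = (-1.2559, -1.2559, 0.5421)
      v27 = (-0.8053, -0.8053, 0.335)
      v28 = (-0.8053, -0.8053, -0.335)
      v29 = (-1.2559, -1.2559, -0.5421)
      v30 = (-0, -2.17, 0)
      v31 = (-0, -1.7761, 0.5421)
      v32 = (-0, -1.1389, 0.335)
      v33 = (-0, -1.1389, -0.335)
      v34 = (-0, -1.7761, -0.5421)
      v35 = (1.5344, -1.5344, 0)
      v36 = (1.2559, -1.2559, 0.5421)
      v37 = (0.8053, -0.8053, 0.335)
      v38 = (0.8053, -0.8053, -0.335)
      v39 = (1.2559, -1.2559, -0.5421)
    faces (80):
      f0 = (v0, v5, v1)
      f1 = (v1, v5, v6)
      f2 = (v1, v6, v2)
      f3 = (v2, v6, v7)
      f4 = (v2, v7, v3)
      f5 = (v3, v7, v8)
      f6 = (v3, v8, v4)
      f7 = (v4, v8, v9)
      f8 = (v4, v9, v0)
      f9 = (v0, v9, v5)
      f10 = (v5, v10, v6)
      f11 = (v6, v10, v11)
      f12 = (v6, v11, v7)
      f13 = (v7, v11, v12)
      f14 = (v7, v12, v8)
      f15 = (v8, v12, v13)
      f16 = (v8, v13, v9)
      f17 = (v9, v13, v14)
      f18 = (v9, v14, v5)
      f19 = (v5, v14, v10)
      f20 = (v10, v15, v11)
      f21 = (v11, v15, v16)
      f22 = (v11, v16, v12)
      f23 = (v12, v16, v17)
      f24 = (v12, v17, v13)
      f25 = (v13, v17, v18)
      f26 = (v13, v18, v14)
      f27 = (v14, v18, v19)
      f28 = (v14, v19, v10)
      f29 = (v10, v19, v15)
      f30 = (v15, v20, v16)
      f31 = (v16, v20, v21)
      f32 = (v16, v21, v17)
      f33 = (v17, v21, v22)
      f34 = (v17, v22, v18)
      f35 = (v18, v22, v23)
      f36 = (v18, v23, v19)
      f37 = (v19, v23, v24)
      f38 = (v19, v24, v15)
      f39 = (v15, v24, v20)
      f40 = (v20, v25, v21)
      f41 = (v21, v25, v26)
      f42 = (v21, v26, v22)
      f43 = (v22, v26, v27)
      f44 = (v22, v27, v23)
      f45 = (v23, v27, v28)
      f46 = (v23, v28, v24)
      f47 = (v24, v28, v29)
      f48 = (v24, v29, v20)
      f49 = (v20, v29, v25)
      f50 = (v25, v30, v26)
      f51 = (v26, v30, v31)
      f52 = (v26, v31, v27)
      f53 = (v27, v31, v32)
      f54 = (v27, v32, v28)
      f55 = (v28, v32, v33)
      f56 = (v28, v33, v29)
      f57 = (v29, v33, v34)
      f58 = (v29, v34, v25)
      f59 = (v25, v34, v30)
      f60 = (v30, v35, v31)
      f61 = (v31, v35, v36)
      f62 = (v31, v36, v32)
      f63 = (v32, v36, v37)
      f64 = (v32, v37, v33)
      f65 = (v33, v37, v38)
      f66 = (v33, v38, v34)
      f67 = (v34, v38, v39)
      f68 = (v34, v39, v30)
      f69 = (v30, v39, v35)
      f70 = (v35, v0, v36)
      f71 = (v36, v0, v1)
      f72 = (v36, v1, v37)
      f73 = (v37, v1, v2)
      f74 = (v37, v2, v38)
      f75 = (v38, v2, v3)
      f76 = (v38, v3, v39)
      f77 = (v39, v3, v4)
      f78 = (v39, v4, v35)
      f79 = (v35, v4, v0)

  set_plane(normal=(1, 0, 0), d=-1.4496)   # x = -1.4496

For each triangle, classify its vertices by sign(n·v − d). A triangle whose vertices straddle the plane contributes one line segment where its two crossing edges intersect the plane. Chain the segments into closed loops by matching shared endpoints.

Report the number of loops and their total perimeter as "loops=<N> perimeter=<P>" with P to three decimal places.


loops=1 perimeter=7.043

Straddling triangles (18 of 80):
  (v10,v15,v11) [+-+] → (-1.4496, 1.56953, 0)–(-1.4496, 1.54776, 0.0299596)  len=0.0370
  (v11,v15,v16) [+-+] → (-1.4496, 1.54776, 0.0299596)–(-1.4496, 1.4496, 0.165063)  len=0.1670
  (v10,v19,v15) [++-] → (-1.4496, 1.4496, -0.165063)–(-1.4496, 1.56953, 0)  len=0.2040
  (v15,v20,v16) [--+] → (-1.4496, 0.989772, 0.427228)–(-1.4496, 1.4496, 0.165063)  len=0.5293
  (v16,v20,v21) [+--] → (-1.4496, 0.989772, 0.427228)–(-1.4496, 0.788257, 0.5421)  len=0.2320
  (v16,v21,v17) [+-+] → (-1.4496, 0.788257, 0.5421)–(-1.4496, 0.270839, 0.472448)  len=0.5221
  (v17,v21,v22) [+-+] → (-1.4496, 0.270839, 0.472448)–(-1.4496, 0, 0.435982)  len=0.2733
  (v19,v23,v24) [++-] → (-1.4496, 0, -0.435982)–(-1.4496, 0.788257, -0.5421)  len=0.7954
  (v19,v24,v15) [+--] → (-1.4496, 0.788257, -0.5421)–(-1.4496, 1.4496, -0.165063)  len=0.7613
  (v21,v25,v26) [--+] → (-1.4496, -1.4496, 0.165063)–(-1.4496, -0.788257, 0.5421)  len=0.7613
  (v21,v26,v22) [-++] → (-1.4496, -0.788257, 0.5421)–(-1.4496, 0, 0.435982)  len=0.7954
  (v23,v28,v24) [++-] → (-1.4496, -0.270839, -0.472448)–(-1.4496, 0, -0.435982)  len=0.2733
  (v24,v28,v29) [-++] → (-1.4496, -0.270839, -0.472448)–(-1.4496, -0.788257, -0.5421)  len=0.5221
  (v24,v29,v20) [-+-] → (-1.4496, -0.788257, -0.5421)–(-1.4496, -0.989772, -0.427228)  len=0.2320
  (v20,v29,v25) [-+-] → (-1.4496, -0.989772, -0.427228)–(-1.4496, -1.4496, -0.165063)  len=0.5293
  (v25,v30,v26) [-++] → (-1.4496, -1.56953, 0)–(-1.4496, -1.4496, 0.165063)  len=0.2040
  (v29,v34,v25) [++-] → (-1.4496, -1.54776, -0.0299596)–(-1.4496, -1.4496, -0.165063)  len=0.1670
  (v25,v34,v30) [-++] → (-1.4496, -1.54776, -0.0299596)–(-1.4496, -1.56953, 0)  len=0.0370

Chained into 1 loop(s):
  loop 1: 18 segments, perimeter = 7.0427
Total perimeter = 7.043


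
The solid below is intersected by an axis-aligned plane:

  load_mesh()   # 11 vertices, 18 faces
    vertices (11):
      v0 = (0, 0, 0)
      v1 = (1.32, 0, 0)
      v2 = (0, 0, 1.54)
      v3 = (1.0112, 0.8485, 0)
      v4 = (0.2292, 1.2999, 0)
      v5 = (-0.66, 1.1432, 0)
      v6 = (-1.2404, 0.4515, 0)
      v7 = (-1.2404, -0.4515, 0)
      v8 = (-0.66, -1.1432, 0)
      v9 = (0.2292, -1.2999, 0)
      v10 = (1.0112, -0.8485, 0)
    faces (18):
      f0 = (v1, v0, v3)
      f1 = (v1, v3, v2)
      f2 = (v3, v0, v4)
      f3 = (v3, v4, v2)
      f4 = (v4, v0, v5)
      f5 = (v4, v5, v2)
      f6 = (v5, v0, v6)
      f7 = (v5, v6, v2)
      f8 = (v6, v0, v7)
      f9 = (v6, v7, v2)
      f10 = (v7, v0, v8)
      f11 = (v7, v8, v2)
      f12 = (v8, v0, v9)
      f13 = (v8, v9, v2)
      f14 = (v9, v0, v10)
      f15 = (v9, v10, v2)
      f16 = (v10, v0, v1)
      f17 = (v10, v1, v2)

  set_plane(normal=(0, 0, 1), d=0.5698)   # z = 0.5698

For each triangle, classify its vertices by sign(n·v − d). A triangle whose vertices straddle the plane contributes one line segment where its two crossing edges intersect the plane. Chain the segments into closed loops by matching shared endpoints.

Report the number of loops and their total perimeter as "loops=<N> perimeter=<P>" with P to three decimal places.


loops=1 perimeter=5.120

Straddling triangles (9 of 18):
  (v1,v3,v2) [--+] → (0.637056, 0.534555, 0.5698)–(0.8316, 0, 0.5698)  len=0.5689
  (v3,v4,v2) [--+] → (0.144396, 0.818937, 0.5698)–(0.637056, 0.534555, 0.5698)  len=0.5688
  (v4,v5,v2) [--+] → (-0.4158, 0.720216, 0.5698)–(0.144396, 0.818937, 0.5698)  len=0.5688
  (v5,v6,v2) [--+] → (-0.781452, 0.284445, 0.5698)–(-0.4158, 0.720216, 0.5698)  len=0.5689
  (v6,v7,v2) [--+] → (-0.781452, -0.284445, 0.5698)–(-0.781452, 0.284445, 0.5698)  len=0.5689
  (v7,v8,v2) [--+] → (-0.4158, -0.720216, 0.5698)–(-0.781452, -0.284445, 0.5698)  len=0.5689
  (v8,v9,v2) [--+] → (0.144396, -0.818937, 0.5698)–(-0.4158, -0.720216, 0.5698)  len=0.5688
  (v9,v10,v2) [--+] → (0.637056, -0.534555, 0.5698)–(0.144396, -0.818937, 0.5698)  len=0.5688
  (v10,v1,v2) [--+] → (0.8316, 0, 0.5698)–(0.637056, -0.534555, 0.5698)  len=0.5689

Chained into 1 loop(s):
  loop 1: 9 segments, perimeter = 5.1197
Total perimeter = 5.120


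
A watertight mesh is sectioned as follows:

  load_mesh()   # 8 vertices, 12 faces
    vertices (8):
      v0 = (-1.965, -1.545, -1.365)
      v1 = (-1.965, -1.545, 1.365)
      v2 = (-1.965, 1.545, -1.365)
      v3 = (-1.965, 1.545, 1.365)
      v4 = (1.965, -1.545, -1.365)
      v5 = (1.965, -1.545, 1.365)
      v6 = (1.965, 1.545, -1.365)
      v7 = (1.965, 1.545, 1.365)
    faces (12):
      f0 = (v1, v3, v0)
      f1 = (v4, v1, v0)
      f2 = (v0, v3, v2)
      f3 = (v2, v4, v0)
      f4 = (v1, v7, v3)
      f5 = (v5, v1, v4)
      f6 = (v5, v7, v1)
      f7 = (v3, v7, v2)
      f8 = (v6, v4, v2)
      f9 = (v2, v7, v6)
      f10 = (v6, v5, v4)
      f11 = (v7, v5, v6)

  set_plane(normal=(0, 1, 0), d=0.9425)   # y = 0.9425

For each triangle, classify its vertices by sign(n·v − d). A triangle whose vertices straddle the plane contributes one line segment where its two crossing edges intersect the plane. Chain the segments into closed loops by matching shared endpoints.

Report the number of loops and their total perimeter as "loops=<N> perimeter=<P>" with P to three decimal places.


loops=1 perimeter=13.320

Straddling triangles (8 of 12):
  (v1,v3,v0) [-+-] → (-1.965, 0.9425, 1.365)–(-1.965, 0.9425, 0.832694)  len=0.5323
  (v0,v3,v2) [-++] → (-1.965, 0.9425, 0.832694)–(-1.965, 0.9425, -1.365)  len=2.1977
  (v2,v4,v0) [+--] → (-1.19871, 0.9425, -1.365)–(-1.965, 0.9425, -1.365)  len=0.7663
  (v1,v7,v3) [-++] → (1.19871, 0.9425, 1.365)–(-1.965, 0.9425, 1.365)  len=3.1637
  (v5,v7,v1) [-+-] → (1.965, 0.9425, 1.365)–(1.19871, 0.9425, 1.365)  len=0.7663
  (v6,v4,v2) [+-+] → (1.965, 0.9425, -1.365)–(-1.19871, 0.9425, -1.365)  len=3.1637
  (v6,v5,v4) [+--] → (1.965, 0.9425, -0.832694)–(1.965, 0.9425, -1.365)  len=0.5323
  (v7,v5,v6) [+-+] → (1.965, 0.9425, 1.365)–(1.965, 0.9425, -0.832694)  len=2.1977

Chained into 1 loop(s):
  loop 1: 8 segments, perimeter = 13.3200
Total perimeter = 13.320


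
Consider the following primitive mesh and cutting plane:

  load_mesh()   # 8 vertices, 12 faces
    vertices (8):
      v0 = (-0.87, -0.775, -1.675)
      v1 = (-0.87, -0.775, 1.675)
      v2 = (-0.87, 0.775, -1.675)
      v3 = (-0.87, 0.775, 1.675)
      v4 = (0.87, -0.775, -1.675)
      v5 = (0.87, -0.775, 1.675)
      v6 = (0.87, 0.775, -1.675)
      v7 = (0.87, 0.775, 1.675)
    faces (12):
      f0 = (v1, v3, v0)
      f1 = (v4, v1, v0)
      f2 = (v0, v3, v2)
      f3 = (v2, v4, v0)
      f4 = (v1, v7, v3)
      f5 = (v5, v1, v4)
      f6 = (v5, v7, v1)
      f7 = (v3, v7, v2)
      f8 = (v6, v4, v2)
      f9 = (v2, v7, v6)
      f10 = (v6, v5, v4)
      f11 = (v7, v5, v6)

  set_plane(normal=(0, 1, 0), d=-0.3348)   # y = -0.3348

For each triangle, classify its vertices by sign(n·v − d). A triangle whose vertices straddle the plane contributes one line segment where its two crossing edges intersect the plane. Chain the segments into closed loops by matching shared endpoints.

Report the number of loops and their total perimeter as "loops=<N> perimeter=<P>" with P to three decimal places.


loops=1 perimeter=10.180

Straddling triangles (8 of 12):
  (v1,v3,v0) [-+-] → (-0.87, -0.3348, 1.675)–(-0.87, -0.3348, -0.7236)  len=2.3986
  (v0,v3,v2) [-++] → (-0.87, -0.3348, -0.7236)–(-0.87, -0.3348, -1.675)  len=0.9514
  (v2,v4,v0) [+--] → (0.37584, -0.3348, -1.675)–(-0.87, -0.3348, -1.675)  len=1.2458
  (v1,v7,v3) [-++] → (-0.37584, -0.3348, 1.675)–(-0.87, -0.3348, 1.675)  len=0.4942
  (v5,v7,v1) [-+-] → (0.87, -0.3348, 1.675)–(-0.37584, -0.3348, 1.675)  len=1.2458
  (v6,v4,v2) [+-+] → (0.87, -0.3348, -1.675)–(0.37584, -0.3348, -1.675)  len=0.4942
  (v6,v5,v4) [+--] → (0.87, -0.3348, 0.7236)–(0.87, -0.3348, -1.675)  len=2.3986
  (v7,v5,v6) [+-+] → (0.87, -0.3348, 1.675)–(0.87, -0.3348, 0.7236)  len=0.9514

Chained into 1 loop(s):
  loop 1: 8 segments, perimeter = 10.1800
Total perimeter = 10.180


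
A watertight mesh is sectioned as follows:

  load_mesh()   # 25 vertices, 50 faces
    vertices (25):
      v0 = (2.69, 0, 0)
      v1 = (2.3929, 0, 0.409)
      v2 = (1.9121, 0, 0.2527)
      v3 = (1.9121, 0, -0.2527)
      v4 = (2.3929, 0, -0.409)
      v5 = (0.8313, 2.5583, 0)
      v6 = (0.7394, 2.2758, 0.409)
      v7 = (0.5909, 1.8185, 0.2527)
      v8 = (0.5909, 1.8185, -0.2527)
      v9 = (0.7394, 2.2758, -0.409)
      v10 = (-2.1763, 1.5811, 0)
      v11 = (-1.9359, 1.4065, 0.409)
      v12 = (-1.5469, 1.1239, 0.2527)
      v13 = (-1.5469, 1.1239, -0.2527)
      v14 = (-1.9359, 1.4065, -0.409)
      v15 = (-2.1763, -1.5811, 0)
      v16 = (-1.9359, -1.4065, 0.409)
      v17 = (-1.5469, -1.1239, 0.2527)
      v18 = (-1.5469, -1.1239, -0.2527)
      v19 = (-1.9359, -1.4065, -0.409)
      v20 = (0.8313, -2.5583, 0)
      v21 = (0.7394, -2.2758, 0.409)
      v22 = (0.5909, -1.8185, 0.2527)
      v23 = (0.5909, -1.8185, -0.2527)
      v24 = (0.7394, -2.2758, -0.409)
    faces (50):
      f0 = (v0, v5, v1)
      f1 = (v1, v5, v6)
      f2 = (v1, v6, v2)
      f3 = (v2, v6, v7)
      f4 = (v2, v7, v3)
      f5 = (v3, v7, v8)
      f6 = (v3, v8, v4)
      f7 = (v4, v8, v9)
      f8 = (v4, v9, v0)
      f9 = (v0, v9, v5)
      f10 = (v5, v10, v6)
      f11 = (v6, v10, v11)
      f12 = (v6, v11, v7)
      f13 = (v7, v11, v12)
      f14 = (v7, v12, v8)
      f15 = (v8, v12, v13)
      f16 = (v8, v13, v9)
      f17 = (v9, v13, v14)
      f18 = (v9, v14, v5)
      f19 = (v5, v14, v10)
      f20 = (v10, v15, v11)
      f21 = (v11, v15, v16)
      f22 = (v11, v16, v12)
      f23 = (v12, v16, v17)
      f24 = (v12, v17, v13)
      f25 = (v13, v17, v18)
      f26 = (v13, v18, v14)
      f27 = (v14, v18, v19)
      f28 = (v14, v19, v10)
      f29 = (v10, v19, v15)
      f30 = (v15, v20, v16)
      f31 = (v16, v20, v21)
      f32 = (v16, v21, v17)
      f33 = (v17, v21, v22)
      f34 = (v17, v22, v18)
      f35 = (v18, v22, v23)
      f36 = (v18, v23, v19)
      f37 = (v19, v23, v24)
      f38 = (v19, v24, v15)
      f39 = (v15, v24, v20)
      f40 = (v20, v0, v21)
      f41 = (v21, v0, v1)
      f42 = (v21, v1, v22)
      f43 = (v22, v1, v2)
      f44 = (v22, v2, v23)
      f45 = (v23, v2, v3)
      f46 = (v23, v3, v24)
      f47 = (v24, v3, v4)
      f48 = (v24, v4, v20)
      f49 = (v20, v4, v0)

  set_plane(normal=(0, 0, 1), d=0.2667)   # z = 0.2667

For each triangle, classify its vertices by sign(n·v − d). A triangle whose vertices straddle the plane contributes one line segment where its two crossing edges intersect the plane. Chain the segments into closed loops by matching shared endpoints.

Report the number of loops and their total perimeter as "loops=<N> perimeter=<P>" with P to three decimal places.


loops=2 perimeter=26.165

Straddling triangles (20 of 50):
  (v0,v5,v1) [--+] → (1.84959, 0.890088, 0.2667)–(2.49627, 0, 0.2667)  len=1.1002
  (v1,v5,v6) [+-+] → (1.84959, 0.890088, 0.2667)–(0.771374, 2.37409, 0.2667)  len=1.8343
  (v1,v6,v2) [++-] → (1.80706, 0.203846, 0.2667)–(1.95517, 0, 0.2667)  len=0.2520
  (v2,v6,v7) [-+-] → (1.80706, 0.203846, 0.2667)–(0.604201, 1.85946, 0.2667)  len=2.0464
  (v5,v10,v6) [--+] → (-0.275035, 2.0341, 0.2667)–(0.771374, 2.37409, 0.2667)  len=1.1003
  (v6,v10,v11) [+-+] → (-0.275035, 2.0341, 0.2667)–(-2.01954, 1.46725, 0.2667)  len=1.8343
  (v6,v11,v7) [++-] → (0.364571, 1.7816, 0.2667)–(0.604201, 1.85946, 0.2667)  len=0.2520
  (v7,v11,v12) [-+-] → (0.364571, 1.7816, 0.2667)–(-1.58174, 1.14921, 0.2667)  len=2.0465
  (v10,v15,v11) [--+] → (-2.01954, 0.367049, 0.2667)–(-2.01954, 1.46725, 0.2667)  len=1.1002
  (v11,v15,v16) [+-+] → (-2.01954, 0.367049, 0.2667)–(-2.01954, -1.46725, 0.2667)  len=1.8343
  (v11,v16,v12) [++-] → (-1.58174, 0.897249, 0.2667)–(-1.58174, 1.14921, 0.2667)  len=0.2520
  (v12,v16,v17) [-+-] → (-1.58174, 0.897249, 0.2667)–(-1.58174, -1.14921, 0.2667)  len=2.0465
  (v15,v20,v16) [--+] → (-0.973131, -1.80724, 0.2667)–(-2.01954, -1.46725, 0.2667)  len=1.1003
  (v16,v20,v21) [+-+] → (-0.973131, -1.80724, 0.2667)–(0.771374, -2.37409, 0.2667)  len=1.8343
  (v16,v21,v17) [++-] → (-1.34211, -1.22708, 0.2667)–(-1.58174, -1.14921, 0.2667)  len=0.2520
  (v17,v21,v22) [-+-] → (-1.34211, -1.22708, 0.2667)–(0.604201, -1.85946, 0.2667)  len=2.0465
  (v20,v0,v21) [--+] → (1.41806, -1.484, 0.2667)–(0.771374, -2.37409, 0.2667)  len=1.1002
  (v21,v0,v1) [+-+] → (1.41806, -1.484, 0.2667)–(2.49627, 0, 0.2667)  len=1.8343
  (v21,v1,v22) [++-] → (0.752308, -1.65561, 0.2667)–(0.604201, -1.85946, 0.2667)  len=0.2520
  (v22,v1,v2) [-+-] → (0.752308, -1.65561, 0.2667)–(1.95517, 0, 0.2667)  len=2.0464

Chained into 2 loop(s):
  loop 1: 10 segments, perimeter = 14.6727
  loop 2: 10 segments, perimeter = 11.4921
Total perimeter = 26.165


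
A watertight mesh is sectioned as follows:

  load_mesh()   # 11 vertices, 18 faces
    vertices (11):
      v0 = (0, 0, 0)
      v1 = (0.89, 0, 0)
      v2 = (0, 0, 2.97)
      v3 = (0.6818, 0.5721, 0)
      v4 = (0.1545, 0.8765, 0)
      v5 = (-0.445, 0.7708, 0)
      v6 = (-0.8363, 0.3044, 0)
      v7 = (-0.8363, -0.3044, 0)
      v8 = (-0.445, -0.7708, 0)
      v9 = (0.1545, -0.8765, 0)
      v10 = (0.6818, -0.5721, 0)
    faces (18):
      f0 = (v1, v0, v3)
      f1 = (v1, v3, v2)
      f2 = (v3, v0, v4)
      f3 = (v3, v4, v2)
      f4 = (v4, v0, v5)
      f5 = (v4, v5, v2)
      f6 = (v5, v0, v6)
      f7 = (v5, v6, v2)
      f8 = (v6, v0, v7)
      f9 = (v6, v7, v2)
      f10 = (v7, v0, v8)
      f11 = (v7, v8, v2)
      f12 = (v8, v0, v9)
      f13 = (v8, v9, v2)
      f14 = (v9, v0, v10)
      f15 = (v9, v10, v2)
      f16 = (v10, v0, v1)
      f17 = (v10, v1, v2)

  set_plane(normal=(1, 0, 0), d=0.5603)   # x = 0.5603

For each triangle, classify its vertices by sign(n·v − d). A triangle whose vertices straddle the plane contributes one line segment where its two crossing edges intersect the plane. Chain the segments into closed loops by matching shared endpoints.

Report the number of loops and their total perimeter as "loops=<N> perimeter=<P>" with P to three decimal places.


Straddling triangles (8 of 18):
  (v1,v0,v3) [+-+] → (0.5603, 0, 0)–(0.5603, 0.470149, 0)  len=0.4701
  (v1,v3,v2) [++-] → (0.5603, 0.470149, 0.529268)–(0.5603, 0, 1.10023)  len=0.7396
  (v3,v0,v4) [+--] → (0.5603, 0.470149, 0)–(0.5603, 0.64224, 0)  len=0.1721
  (v3,v4,v2) [+--] → (0.5603, 0.64224, 0)–(0.5603, 0.470149, 0.529268)  len=0.5565
  (v9,v0,v10) [--+] → (0.5603, -0.470149, 0)–(0.5603, -0.64224, 0)  len=0.1721
  (v9,v10,v2) [-+-] → (0.5603, -0.64224, 0)–(0.5603, -0.470149, 0.529268)  len=0.5565
  (v10,v0,v1) [+-+] → (0.5603, -0.470149, 0)–(0.5603, 0, 0)  len=0.4701
  (v10,v1,v2) [++-] → (0.5603, 0, 1.10023)–(0.5603, -0.470149, 0.529268)  len=0.7396

Chained into 1 loop(s):
  loop 1: 8 segments, perimeter = 3.8768
Total perimeter = 3.877

loops=1 perimeter=3.877


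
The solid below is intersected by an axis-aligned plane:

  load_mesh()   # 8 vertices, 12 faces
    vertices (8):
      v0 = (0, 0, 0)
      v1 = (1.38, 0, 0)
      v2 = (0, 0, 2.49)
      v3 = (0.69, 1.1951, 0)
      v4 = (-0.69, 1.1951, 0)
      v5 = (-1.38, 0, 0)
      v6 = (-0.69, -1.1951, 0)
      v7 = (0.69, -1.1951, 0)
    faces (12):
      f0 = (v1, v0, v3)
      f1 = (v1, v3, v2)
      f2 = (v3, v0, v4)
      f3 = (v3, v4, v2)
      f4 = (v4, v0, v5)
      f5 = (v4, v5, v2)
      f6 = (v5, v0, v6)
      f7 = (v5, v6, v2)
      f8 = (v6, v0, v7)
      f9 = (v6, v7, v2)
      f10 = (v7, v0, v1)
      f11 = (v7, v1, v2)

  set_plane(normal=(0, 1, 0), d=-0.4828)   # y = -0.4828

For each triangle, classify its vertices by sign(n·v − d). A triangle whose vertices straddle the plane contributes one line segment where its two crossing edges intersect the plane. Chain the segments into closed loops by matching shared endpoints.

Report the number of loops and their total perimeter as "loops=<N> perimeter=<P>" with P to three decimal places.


loops=1 perimeter=6.154

Straddling triangles (6 of 12):
  (v5,v0,v6) [++-] → (-0.278748, -0.4828, 0)–(-1.10125, -0.4828, 0)  len=0.8225
  (v5,v6,v2) [+-+] → (-1.10125, -0.4828, 0)–(-0.278748, -0.4828, 1.48408)  len=1.6968
  (v6,v0,v7) [-+-] → (-0.278748, -0.4828, 0)–(0.278748, -0.4828, 0)  len=0.5575
  (v6,v7,v2) [--+] → (0.278748, -0.4828, 1.48408)–(-0.278748, -0.4828, 1.48408)  len=0.5575
  (v7,v0,v1) [-++] → (0.278748, -0.4828, 0)–(1.10125, -0.4828, 0)  len=0.8225
  (v7,v1,v2) [-++] → (1.10125, -0.4828, 0)–(0.278748, -0.4828, 1.48408)  len=1.6968

Chained into 1 loop(s):
  loop 1: 6 segments, perimeter = 6.1535
Total perimeter = 6.154


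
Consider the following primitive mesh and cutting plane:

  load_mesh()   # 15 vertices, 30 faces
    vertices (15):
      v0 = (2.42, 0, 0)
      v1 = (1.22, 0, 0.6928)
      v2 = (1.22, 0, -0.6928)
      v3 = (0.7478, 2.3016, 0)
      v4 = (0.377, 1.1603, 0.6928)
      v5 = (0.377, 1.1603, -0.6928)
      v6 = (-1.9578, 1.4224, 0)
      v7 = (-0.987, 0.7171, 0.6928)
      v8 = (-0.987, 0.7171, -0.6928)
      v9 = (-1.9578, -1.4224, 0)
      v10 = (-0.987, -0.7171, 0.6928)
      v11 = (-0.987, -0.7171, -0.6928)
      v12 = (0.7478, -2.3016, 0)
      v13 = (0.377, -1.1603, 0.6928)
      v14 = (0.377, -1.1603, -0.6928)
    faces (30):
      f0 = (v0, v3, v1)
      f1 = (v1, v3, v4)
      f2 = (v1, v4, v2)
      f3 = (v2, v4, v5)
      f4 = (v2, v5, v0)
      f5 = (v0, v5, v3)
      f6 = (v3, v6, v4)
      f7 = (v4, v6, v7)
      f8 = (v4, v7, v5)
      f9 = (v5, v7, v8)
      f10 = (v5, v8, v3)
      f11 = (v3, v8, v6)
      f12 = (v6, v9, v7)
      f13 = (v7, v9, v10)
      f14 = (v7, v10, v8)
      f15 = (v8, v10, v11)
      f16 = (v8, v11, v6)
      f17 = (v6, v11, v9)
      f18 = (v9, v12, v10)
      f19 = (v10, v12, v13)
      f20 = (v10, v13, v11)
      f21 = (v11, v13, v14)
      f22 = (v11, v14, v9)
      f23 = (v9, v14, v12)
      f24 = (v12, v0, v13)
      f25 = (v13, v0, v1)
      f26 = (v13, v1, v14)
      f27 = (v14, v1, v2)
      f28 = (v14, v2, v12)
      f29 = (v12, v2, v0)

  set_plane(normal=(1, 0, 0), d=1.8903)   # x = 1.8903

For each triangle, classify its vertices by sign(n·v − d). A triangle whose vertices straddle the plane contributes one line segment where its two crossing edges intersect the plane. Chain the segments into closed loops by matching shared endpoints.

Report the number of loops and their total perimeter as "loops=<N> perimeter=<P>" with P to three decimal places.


Straddling triangles (6 of 30):
  (v0,v3,v1) [+--] → (1.8903, 0.729074, 0)–(1.8903, 0, 0.305813)  len=0.7906
  (v2,v5,v0) [--+] → (1.8903, 0.300837, -0.179626)–(1.8903, 0, -0.305813)  len=0.3262
  (v0,v5,v3) [+--] → (1.8903, 0.300837, -0.179626)–(1.8903, 0.729074, 0)  len=0.4644
  (v12,v0,v13) [-+-] → (1.8903, -0.729074, 0)–(1.8903, -0.300837, 0.179626)  len=0.4644
  (v13,v0,v1) [-+-] → (1.8903, -0.300837, 0.179626)–(1.8903, 0, 0.305813)  len=0.3262
  (v12,v2,v0) [--+] → (1.8903, 0, -0.305813)–(1.8903, -0.729074, 0)  len=0.7906

Chained into 1 loop(s):
  loop 1: 6 segments, perimeter = 3.1625
Total perimeter = 3.162

loops=1 perimeter=3.162


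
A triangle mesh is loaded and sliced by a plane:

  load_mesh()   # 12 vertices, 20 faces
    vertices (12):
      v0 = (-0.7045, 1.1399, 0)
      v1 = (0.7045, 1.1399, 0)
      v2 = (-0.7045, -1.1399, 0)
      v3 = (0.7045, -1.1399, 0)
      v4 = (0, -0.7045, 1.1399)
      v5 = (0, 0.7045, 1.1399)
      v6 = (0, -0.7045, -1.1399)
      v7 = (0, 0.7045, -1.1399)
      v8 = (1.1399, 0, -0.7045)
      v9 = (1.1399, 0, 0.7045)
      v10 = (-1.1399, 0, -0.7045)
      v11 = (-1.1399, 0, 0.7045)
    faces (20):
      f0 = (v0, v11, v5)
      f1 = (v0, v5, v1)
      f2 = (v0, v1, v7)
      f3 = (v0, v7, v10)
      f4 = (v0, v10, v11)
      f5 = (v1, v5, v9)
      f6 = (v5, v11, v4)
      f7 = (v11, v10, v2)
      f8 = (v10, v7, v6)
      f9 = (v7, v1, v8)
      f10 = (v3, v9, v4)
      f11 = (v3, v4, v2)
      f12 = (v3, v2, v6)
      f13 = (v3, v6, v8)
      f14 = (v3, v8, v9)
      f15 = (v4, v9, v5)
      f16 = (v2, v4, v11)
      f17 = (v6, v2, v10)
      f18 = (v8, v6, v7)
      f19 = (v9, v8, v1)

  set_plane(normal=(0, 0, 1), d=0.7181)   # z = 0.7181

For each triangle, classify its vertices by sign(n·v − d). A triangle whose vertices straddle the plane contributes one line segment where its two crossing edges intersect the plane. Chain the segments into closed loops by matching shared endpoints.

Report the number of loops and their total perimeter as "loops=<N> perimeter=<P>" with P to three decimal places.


Straddling triangles (8 of 20):
  (v0,v11,v5) [--+] → (-1.10429, 0.0220055, 0.7181)–(-0.260688, 0.865612, 0.7181)  len=1.1930
  (v0,v5,v1) [-+-] → (-0.260688, 0.865612, 0.7181)–(0.260688, 0.865612, 0.7181)  len=0.5214
  (v1,v5,v9) [-+-] → (0.260688, 0.865612, 0.7181)–(1.10429, 0.0220055, 0.7181)  len=1.1930
  (v5,v11,v4) [+-+] → (-1.10429, 0.0220055, 0.7181)–(-1.10429, -0.0220055, 0.7181)  len=0.0440
  (v3,v9,v4) [--+] → (1.10429, -0.0220055, 0.7181)–(0.260688, -0.865612, 0.7181)  len=1.1930
  (v3,v4,v2) [-+-] → (0.260688, -0.865612, 0.7181)–(-0.260688, -0.865612, 0.7181)  len=0.5214
  (v4,v9,v5) [+-+] → (1.10429, -0.0220055, 0.7181)–(1.10429, 0.0220055, 0.7181)  len=0.0440
  (v2,v4,v11) [-+-] → (-0.260688, -0.865612, 0.7181)–(-1.10429, -0.0220055, 0.7181)  len=1.1930

Chained into 1 loop(s):
  loop 1: 8 segments, perimeter = 5.9029
Total perimeter = 5.903

loops=1 perimeter=5.903


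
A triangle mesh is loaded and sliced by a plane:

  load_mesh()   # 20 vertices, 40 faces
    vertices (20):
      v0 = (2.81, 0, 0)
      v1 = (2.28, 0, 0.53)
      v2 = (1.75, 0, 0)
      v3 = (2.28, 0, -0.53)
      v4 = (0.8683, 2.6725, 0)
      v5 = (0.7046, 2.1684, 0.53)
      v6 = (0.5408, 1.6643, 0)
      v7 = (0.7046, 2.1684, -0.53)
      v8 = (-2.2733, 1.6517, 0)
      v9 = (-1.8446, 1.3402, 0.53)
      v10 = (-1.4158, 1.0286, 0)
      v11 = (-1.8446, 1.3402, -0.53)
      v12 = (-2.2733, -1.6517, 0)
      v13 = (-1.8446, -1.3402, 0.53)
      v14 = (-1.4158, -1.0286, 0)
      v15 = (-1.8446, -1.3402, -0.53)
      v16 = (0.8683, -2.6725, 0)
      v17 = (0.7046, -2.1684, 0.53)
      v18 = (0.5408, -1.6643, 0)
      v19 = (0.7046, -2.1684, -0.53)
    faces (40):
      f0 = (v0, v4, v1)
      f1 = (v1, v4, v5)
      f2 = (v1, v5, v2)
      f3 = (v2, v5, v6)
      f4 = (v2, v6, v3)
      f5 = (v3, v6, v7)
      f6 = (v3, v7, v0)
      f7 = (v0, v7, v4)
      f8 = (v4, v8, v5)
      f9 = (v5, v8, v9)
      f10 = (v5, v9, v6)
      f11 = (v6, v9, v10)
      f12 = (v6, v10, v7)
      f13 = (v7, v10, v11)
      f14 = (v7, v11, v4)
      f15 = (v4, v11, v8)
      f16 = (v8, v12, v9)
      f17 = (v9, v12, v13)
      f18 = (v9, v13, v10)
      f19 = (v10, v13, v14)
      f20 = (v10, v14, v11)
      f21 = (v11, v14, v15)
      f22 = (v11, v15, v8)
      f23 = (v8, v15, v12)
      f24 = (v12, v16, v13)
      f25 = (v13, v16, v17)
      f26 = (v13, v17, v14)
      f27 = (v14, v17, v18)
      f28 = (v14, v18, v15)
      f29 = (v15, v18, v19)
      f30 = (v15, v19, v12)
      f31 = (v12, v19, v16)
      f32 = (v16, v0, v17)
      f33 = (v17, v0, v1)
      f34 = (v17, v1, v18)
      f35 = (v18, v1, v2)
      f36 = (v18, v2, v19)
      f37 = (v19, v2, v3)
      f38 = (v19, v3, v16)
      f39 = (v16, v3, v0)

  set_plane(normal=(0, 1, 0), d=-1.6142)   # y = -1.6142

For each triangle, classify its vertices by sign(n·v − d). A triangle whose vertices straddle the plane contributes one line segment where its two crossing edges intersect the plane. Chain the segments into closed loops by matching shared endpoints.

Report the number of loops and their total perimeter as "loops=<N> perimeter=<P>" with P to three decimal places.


Straddling triangles (18 of 40):
  (v8,v12,v9) [+-+] → (-2.2733, -1.6142, 0)–(-2.26793, -1.6142, 0.00664294)  len=0.0085
  (v9,v12,v13) [+-+] → (-2.26793, -1.6142, 0.00664294)–(-2.22169, -1.6142, 0.0638042)  len=0.0735
  (v8,v15,v12) [++-] → (-2.22169, -1.6142, -0.0638042)–(-2.2733, -1.6142, 0)  len=0.0821
  (v12,v16,v13) [--+] → (-1.28667, -1.6142, 0.421001)–(-2.22169, -1.6142, 0.0638042)  len=1.0009
  (v13,v16,v17) [+--] → (-1.28667, -1.6142, 0.421001)–(-1.00123, -1.6142, 0.53)  len=0.3055
  (v13,v17,v14) [+-+] → (-1.00123, -1.6142, 0.53)–(-0.326393, -1.6142, 0.2723)  len=0.7224
  (v14,v17,v18) [+--] → (-0.326393, -1.6142, 0.2723)–(0.386599, -1.6142, 0)  len=0.7632
  (v14,v18,v15) [+-+] → (0.386599, -1.6142, 0)–(0.17206, -1.6142, -0.0819284)  len=0.2296
  (v15,v18,v19) [+--] → (0.17206, -1.6142, -0.0819284)–(-1.00123, -1.6142, -0.53)  len=1.2559
  (v15,v19,v12) [+--] → (-1.00123, -1.6142, -0.53)–(-2.22169, -1.6142, -0.0638042)  len=1.3065
  (v16,v0,v17) [-+-] → (1.63721, -1.6142, 0)–(1.2427, -1.6142, 0.394543)  len=0.5579
  (v17,v0,v1) [-++] → (1.2427, -1.6142, 0.394543)–(1.10724, -1.6142, 0.53)  len=0.1916
  (v17,v1,v18) [-+-] → (1.10724, -1.6142, 0.53)–(0.593155, -1.6142, 0.0159545)  len=0.7270
  (v18,v1,v2) [-++] → (0.593155, -1.6142, 0.0159545)–(0.5772, -1.6142, 0)  len=0.0226
  (v18,v2,v19) [-+-] → (0.5772, -1.6142, 0)–(0.971783, -1.6142, -0.394543)  len=0.5580
  (v19,v2,v3) [-++] → (0.971783, -1.6142, -0.394543)–(1.10724, -1.6142, -0.53)  len=0.1916
  (v19,v3,v16) [-+-] → (1.10724, -1.6142, -0.53)–(1.42733, -1.6142, -0.209878)  len=0.4527
  (v16,v3,v0) [-++] → (1.42733, -1.6142, -0.209878)–(1.63721, -1.6142, 0)  len=0.2968

Chained into 2 loop(s):
  loop 1: 10 segments, perimeter = 5.7482
  loop 2: 8 segments, perimeter = 2.9981
Total perimeter = 8.746

loops=2 perimeter=8.746
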